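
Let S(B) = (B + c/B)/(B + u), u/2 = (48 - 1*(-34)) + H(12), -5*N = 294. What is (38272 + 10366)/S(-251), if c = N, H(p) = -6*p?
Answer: 14100399390/314711 ≈ 44804.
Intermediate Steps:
N = -294/5 (N = -⅕*294 = -294/5 ≈ -58.800)
c = -294/5 ≈ -58.800
u = 20 (u = 2*((48 - 1*(-34)) - 6*12) = 2*((48 + 34) - 72) = 2*(82 - 72) = 2*10 = 20)
S(B) = (B - 294/(5*B))/(20 + B) (S(B) = (B - 294/(5*B))/(B + 20) = (B - 294/(5*B))/(20 + B))
(38272 + 10366)/S(-251) = (38272 + 10366)/(((-294/5 + (-251)²)/((-251)*(20 - 251)))) = 48638/((-1/251*(-294/5 + 63001)/(-231))) = 48638/((-1/251*(-1/231)*314711/5)) = 48638/(314711/289905) = 48638*(289905/314711) = 14100399390/314711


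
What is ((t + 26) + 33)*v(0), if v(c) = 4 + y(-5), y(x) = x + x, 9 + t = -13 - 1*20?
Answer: -102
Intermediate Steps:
t = -42 (t = -9 + (-13 - 1*20) = -9 + (-13 - 20) = -9 - 33 = -42)
y(x) = 2*x
v(c) = -6 (v(c) = 4 + 2*(-5) = 4 - 10 = -6)
((t + 26) + 33)*v(0) = ((-42 + 26) + 33)*(-6) = (-16 + 33)*(-6) = 17*(-6) = -102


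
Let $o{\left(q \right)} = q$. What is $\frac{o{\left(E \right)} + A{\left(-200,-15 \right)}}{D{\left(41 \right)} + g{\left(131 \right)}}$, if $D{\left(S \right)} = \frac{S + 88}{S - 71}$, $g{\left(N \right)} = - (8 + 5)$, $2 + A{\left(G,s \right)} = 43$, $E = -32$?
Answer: $- \frac{90}{173} \approx -0.52023$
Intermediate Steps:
$A{\left(G,s \right)} = 41$ ($A{\left(G,s \right)} = -2 + 43 = 41$)
$g{\left(N \right)} = -13$ ($g{\left(N \right)} = \left(-1\right) 13 = -13$)
$D{\left(S \right)} = \frac{88 + S}{-71 + S}$
$\frac{o{\left(E \right)} + A{\left(-200,-15 \right)}}{D{\left(41 \right)} + g{\left(131 \right)}} = \frac{-32 + 41}{\frac{88 + 41}{-71 + 41} - 13} = \frac{9}{\frac{1}{-30} \cdot 129 - 13} = \frac{9}{\left(- \frac{1}{30}\right) 129 - 13} = \frac{9}{- \frac{43}{10} - 13} = \frac{9}{- \frac{173}{10}} = 9 \left(- \frac{10}{173}\right) = - \frac{90}{173}$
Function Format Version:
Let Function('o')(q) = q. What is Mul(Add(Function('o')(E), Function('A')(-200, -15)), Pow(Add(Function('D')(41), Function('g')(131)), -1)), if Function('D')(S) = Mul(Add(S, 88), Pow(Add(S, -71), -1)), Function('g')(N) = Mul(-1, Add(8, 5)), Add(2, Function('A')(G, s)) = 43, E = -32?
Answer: Rational(-90, 173) ≈ -0.52023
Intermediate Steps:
Function('A')(G, s) = 41 (Function('A')(G, s) = Add(-2, 43) = 41)
Function('g')(N) = -13 (Function('g')(N) = Mul(-1, 13) = -13)
Function('D')(S) = Mul(Pow(Add(-71, S), -1), Add(88, S)) (Function('D')(S) = Mul(Add(88, S), Pow(Add(-71, S), -1)) = Mul(Pow(Add(-71, S), -1), Add(88, S)))
Mul(Add(Function('o')(E), Function('A')(-200, -15)), Pow(Add(Function('D')(41), Function('g')(131)), -1)) = Mul(Add(-32, 41), Pow(Add(Mul(Pow(Add(-71, 41), -1), Add(88, 41)), -13), -1)) = Mul(9, Pow(Add(Mul(Pow(-30, -1), 129), -13), -1)) = Mul(9, Pow(Add(Mul(Rational(-1, 30), 129), -13), -1)) = Mul(9, Pow(Add(Rational(-43, 10), -13), -1)) = Mul(9, Pow(Rational(-173, 10), -1)) = Mul(9, Rational(-10, 173)) = Rational(-90, 173)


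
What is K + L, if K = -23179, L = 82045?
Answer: 58866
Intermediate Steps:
K + L = -23179 + 82045 = 58866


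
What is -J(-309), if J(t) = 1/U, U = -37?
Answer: 1/37 ≈ 0.027027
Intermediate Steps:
J(t) = -1/37 (J(t) = 1/(-37) = -1/37)
-J(-309) = -1*(-1/37) = 1/37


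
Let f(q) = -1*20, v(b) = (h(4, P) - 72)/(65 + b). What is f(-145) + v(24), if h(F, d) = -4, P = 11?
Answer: -1856/89 ≈ -20.854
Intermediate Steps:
v(b) = -76/(65 + b) (v(b) = (-4 - 72)/(65 + b) = -76/(65 + b))
f(q) = -20
f(-145) + v(24) = -20 - 76/(65 + 24) = -20 - 76/89 = -1856/89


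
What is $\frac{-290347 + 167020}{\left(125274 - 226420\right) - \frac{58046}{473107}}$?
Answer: $\frac{19448955663}{15950979556} \approx 1.2193$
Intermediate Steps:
$\frac{-290347 + 167020}{\left(125274 - 226420\right) - \frac{58046}{473107}} = - \frac{123327}{\left(125274 - 226420\right) - \frac{58046}{473107}} = - \frac{123327}{-101146 - \frac{58046}{473107}} = - \frac{123327}{- \frac{47852938668}{473107}} = \left(-123327\right) \left(- \frac{473107}{47852938668}\right) = \frac{19448955663}{15950979556}$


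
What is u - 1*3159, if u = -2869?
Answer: -6028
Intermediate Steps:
u - 1*3159 = -2869 - 1*3159 = -2869 - 3159 = -6028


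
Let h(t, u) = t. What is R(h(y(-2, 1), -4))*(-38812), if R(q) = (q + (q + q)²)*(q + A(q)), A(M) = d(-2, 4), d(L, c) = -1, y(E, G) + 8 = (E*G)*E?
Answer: 11643600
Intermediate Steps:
y(E, G) = -8 + G*E² (y(E, G) = -8 + (E*G)*E = -8 + G*E²)
A(M) = -1
R(q) = (-1 + q)*(q + 4*q²) (R(q) = (q + (q + q)²)*(q - 1) = (q + (2*q)²)*(-1 + q) = (q + 4*q²)*(-1 + q) = (-1 + q)*(q + 4*q²))
R(h(y(-2, 1), -4))*(-38812) = ((-8 + 1*(-2)²)*(-1 - 3*(-8 + 1*(-2)²) + 4*(-8 + 1*(-2)²)²))*(-38812) = ((-8 + 1*4)*(-1 - 3*(-8 + 1*4) + 4*(-8 + 1*4)²))*(-38812) = ((-8 + 4)*(-1 - 3*(-8 + 4) + 4*(-8 + 4)²))*(-38812) = -4*(-1 - 3*(-4) + 4*(-4)²)*(-38812) = -4*(-1 + 12 + 4*16)*(-38812) = -4*(-1 + 12 + 64)*(-38812) = -4*75*(-38812) = -300*(-38812) = 11643600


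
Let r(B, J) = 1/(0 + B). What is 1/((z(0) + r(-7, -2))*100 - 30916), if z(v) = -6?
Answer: -7/220712 ≈ -3.1716e-5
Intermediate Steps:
r(B, J) = 1/B
1/((z(0) + r(-7, -2))*100 - 30916) = 1/((-6 + 1/(-7))*100 - 30916) = 1/((-6 - ⅐)*100 - 30916) = 1/(-43/7*100 - 30916) = 1/(-4300/7 - 30916) = 1/(-220712/7) = -7/220712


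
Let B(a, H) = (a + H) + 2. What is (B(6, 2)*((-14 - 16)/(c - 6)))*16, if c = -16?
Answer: 2400/11 ≈ 218.18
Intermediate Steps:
B(a, H) = 2 + H + a (B(a, H) = (H + a) + 2 = 2 + H + a)
(B(6, 2)*((-14 - 16)/(c - 6)))*16 = ((2 + 2 + 6)*((-14 - 16)/(-16 - 6)))*16 = (10*(-30/(-22)))*16 = (10*(-30*(-1/22)))*16 = (10*(15/11))*16 = (150/11)*16 = 2400/11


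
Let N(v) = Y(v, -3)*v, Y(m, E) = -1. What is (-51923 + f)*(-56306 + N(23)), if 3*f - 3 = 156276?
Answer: -9575930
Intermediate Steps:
f = 52093 (f = 1 + (⅓)*156276 = 1 + 52092 = 52093)
N(v) = -v
(-51923 + f)*(-56306 + N(23)) = (-51923 + 52093)*(-56306 - 1*23) = 170*(-56306 - 23) = 170*(-56329) = -9575930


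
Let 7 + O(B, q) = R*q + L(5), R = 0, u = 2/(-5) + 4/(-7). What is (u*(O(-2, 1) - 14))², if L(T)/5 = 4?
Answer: 1156/1225 ≈ 0.94367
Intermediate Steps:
L(T) = 20 (L(T) = 5*4 = 20)
u = -34/35 (u = 2*(-⅕) + 4*(-⅐) = -⅖ - 4/7 = -34/35 ≈ -0.97143)
O(B, q) = 13 (O(B, q) = -7 + (0*q + 20) = -7 + (0 + 20) = -7 + 20 = 13)
(u*(O(-2, 1) - 14))² = (-34*(13 - 14)/35)² = (-34/35*(-1))² = (34/35)² = 1156/1225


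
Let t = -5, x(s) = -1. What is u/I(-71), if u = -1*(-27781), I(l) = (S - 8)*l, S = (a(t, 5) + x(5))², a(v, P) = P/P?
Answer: 27781/568 ≈ 48.910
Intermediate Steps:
a(v, P) = 1
S = 0 (S = (1 - 1)² = 0² = 0)
I(l) = -8*l (I(l) = (0 - 8)*l = -8*l)
u = 27781
u/I(-71) = 27781/((-8*(-71))) = 27781/568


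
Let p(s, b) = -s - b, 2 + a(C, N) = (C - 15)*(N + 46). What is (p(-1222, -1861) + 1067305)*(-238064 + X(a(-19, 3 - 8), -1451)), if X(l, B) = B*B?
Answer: 1998775116756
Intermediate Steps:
a(C, N) = -2 + (-15 + C)*(46 + N) (a(C, N) = -2 + (C - 15)*(N + 46) = -2 + (-15 + C)*(46 + N))
p(s, b) = -b - s
X(l, B) = B**2
(p(-1222, -1861) + 1067305)*(-238064 + X(a(-19, 3 - 8), -1451)) = ((-1*(-1861) - 1*(-1222)) + 1067305)*(-238064 + (-1451)**2) = ((1861 + 1222) + 1067305)*(-238064 + 2105401) = (3083 + 1067305)*1867337 = 1070388*1867337 = 1998775116756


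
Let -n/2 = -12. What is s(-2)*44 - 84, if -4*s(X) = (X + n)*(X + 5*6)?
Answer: -6860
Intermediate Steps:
n = 24 (n = -2*(-12) = 24)
s(X) = -(24 + X)*(30 + X)/4 (s(X) = -(X + 24)*(X + 5*6)/4 = -(24 + X)*(X + 30)/4 = -(24 + X)*(30 + X)/4)
s(-2)*44 - 84 = (-180 - 27/2*(-2) - ¼*(-2)²)*44 - 84 = (-180 + 27 - ¼*4)*44 - 84 = (-180 + 27 - 1)*44 - 84 = -154*44 - 84 = -6776 - 84 = -6860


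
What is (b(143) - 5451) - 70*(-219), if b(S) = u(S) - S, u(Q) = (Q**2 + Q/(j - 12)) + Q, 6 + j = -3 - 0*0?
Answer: 636745/21 ≈ 30321.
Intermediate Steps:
j = -9 (j = -6 + (-3 - 0*0) = -6 + (-3 - 1*0) = -6 + (-3 + 0) = -6 - 3 = -9)
u(Q) = Q**2 + 20*Q/21 (u(Q) = (Q**2 + Q/(-9 - 12)) + Q = (Q**2 + Q/(-21)) + Q = (Q**2 - Q/21) + Q = Q**2 + 20*Q/21)
b(S) = -S + S*(20 + 21*S)/21 (b(S) = S*(20 + 21*S)/21 - S = -S + S*(20 + 21*S)/21)
(b(143) - 5451) - 70*(-219) = (143*(-1/21 + 143) - 5451) - 70*(-219) = (143*(3002/21) - 5451) + 15330 = (429286/21 - 5451) + 15330 = 314815/21 + 15330 = 636745/21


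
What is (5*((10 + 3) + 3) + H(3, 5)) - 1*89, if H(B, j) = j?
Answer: -4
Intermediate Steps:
(5*((10 + 3) + 3) + H(3, 5)) - 1*89 = (5*((10 + 3) + 3) + 5) - 1*89 = (5*(13 + 3) + 5) - 89 = (5*16 + 5) - 89 = (80 + 5) - 89 = 85 - 89 = -4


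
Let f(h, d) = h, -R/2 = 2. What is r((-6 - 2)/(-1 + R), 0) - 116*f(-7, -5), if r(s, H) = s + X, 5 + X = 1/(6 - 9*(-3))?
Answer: 133424/165 ≈ 808.63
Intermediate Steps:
R = -4 (R = -2*2 = -4)
X = -164/33 (X = -5 + 1/(6 - 9*(-3)) = -5 + 1/(6 - 3*(-9)) = -5 + 1/(6 + 27) = -5 + 1/33 = -164/33 ≈ -4.9697)
r(s, H) = -164/33 + s (r(s, H) = s - 164/33 = -164/33 + s)
r((-6 - 2)/(-1 + R), 0) - 116*f(-7, -5) = (-164/33 + (-6 - 2)/(-1 - 4)) - 116*(-7) = (-164/33 - 8/(-5)) + 812 = (-164/33 - 8*(-⅕)) + 812 = (-164/33 + 8/5) + 812 = -556/165 + 812 = 133424/165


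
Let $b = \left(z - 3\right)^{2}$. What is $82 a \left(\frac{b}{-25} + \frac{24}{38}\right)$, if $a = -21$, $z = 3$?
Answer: $- \frac{20664}{19} \approx -1087.6$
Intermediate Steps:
$b = 0$ ($b = \left(3 - 3\right)^{2} = 0^{2} = 0$)
$82 a \left(\frac{b}{-25} + \frac{24}{38}\right) = 82 \left(-21\right) \left(\frac{0}{-25} + \frac{24}{38}\right) = - 1722 \left(0 \left(- \frac{1}{25}\right) + 24 \cdot \frac{1}{38}\right) = - 1722 \left(0 + \frac{12}{19}\right) = \left(-1722\right) \frac{12}{19} = - \frac{20664}{19}$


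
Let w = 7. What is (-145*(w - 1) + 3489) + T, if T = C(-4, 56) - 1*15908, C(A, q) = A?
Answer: -13293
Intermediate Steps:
T = -15912 (T = -4 - 1*15908 = -4 - 15908 = -15912)
(-145*(w - 1) + 3489) + T = (-145*(7 - 1) + 3489) - 15912 = (-145*6 + 3489) - 15912 = (-870 + 3489) - 15912 = 2619 - 15912 = -13293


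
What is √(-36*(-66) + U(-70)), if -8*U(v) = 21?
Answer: √37974/4 ≈ 48.717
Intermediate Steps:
U(v) = -21/8 (U(v) = -⅛*21 = -21/8)
√(-36*(-66) + U(-70)) = √(-36*(-66) - 21/8) = √(2376 - 21/8) = √(18987/8) = √37974/4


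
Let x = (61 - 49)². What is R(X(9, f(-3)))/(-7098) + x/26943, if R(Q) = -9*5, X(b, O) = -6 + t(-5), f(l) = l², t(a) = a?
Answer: 5067/433654 ≈ 0.011684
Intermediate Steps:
x = 144 (x = 12² = 144)
X(b, O) = -11 (X(b, O) = -6 - 5 = -11)
R(Q) = -45
R(X(9, f(-3)))/(-7098) + x/26943 = -45/(-7098) + 144/26943 = -45*(-1/7098) + 144*(1/26943) = 15/2366 + 48/8981 = 5067/433654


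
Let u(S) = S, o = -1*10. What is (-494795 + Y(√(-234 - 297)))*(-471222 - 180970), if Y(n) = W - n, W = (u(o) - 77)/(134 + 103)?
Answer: 25493424824128/79 + 1956576*I*√59 ≈ 3.227e+11 + 1.5029e+7*I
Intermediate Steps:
o = -10
W = -29/79 (W = (-10 - 77)/(134 + 103) = -87/237 = -87*1/237 = -29/79 ≈ -0.36709)
Y(n) = -29/79 - n
(-494795 + Y(√(-234 - 297)))*(-471222 - 180970) = (-494795 + (-29/79 - √(-234 - 297)))*(-471222 - 180970) = (-494795 + (-29/79 - √(-531)))*(-652192) = (-494795 + (-29/79 - 3*I*√59))*(-652192) = (-39088834/79 - 3*I*√59)*(-652192) = 25493424824128/79 + 1956576*I*√59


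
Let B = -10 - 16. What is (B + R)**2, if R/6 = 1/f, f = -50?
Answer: 426409/625 ≈ 682.25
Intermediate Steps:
B = -26
R = -3/25 (R = 6/(-50) = 6*(-1/50) = -3/25 ≈ -0.12000)
(B + R)**2 = (-26 - 3/25)**2 = (-653/25)**2 = 426409/625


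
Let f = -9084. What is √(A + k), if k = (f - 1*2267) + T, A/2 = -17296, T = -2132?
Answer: 5*I*√1923 ≈ 219.26*I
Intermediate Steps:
A = -34592 (A = 2*(-17296) = -34592)
k = -13483 (k = (-9084 - 1*2267) - 2132 = (-9084 - 2267) - 2132 = -11351 - 2132 = -13483)
√(A + k) = √(-34592 - 13483) = √(-48075) = 5*I*√1923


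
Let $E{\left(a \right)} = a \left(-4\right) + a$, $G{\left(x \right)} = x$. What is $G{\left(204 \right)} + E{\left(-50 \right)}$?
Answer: $354$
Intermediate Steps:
$E{\left(a \right)} = - 3 a$ ($E{\left(a \right)} = - 4 a + a = - 3 a$)
$G{\left(204 \right)} + E{\left(-50 \right)} = 204 - -150 = 204 + 150 = 354$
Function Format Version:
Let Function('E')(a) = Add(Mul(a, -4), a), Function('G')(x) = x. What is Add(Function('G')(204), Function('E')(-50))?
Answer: 354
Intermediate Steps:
Function('E')(a) = Mul(-3, a) (Function('E')(a) = Add(Mul(-4, a), a) = Mul(-3, a))
Add(Function('G')(204), Function('E')(-50)) = Add(204, Mul(-3, -50)) = Add(204, 150) = 354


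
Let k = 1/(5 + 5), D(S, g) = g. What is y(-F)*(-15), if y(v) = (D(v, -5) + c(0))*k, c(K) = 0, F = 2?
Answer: 15/2 ≈ 7.5000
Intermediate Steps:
k = 1/10 ≈ 0.10000
y(v) = -1/2 (y(v) = (-5 + 0)*(1/10) = -5*1/10 = -1/2)
y(-F)*(-15) = -1/2*(-15) = 15/2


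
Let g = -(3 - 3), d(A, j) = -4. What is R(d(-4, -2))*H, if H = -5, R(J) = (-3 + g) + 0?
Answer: 15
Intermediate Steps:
g = 0 (g = -1*0 = 0)
R(J) = -3 (R(J) = (-3 + 0) + 0 = -3 + 0 = -3)
R(d(-4, -2))*H = -3*(-5) = 15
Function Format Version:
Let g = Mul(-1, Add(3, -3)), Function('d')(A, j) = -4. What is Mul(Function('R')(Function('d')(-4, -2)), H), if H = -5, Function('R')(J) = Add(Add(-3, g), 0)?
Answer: 15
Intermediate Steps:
g = 0 (g = Mul(-1, 0) = 0)
Function('R')(J) = -3 (Function('R')(J) = Add(Add(-3, 0), 0) = Add(-3, 0) = -3)
Mul(Function('R')(Function('d')(-4, -2)), H) = Mul(-3, -5) = 15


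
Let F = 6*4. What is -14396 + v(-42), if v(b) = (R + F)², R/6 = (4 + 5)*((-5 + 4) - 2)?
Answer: 4648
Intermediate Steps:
F = 24
R = -162 (R = 6*((4 + 5)*((-5 + 4) - 2)) = 6*(9*(-1 - 2)) = 6*(9*(-3)) = 6*(-27) = -162)
v(b) = 19044 (v(b) = (-162 + 24)² = (-138)² = 19044)
-14396 + v(-42) = -14396 + 19044 = 4648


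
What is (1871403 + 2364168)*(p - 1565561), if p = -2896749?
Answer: -18900430829010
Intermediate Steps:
(1871403 + 2364168)*(p - 1565561) = (1871403 + 2364168)*(-2896749 - 1565561) = 4235571*(-4462310) = -18900430829010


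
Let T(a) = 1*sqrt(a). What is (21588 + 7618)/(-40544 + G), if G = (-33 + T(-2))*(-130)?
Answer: -264708581/328596579 + 949195*I*sqrt(2)/328596579 ≈ -0.80557 + 0.0040851*I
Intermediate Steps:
T(a) = sqrt(a)
G = 4290 - 130*I*sqrt(2) (G = (-33 + sqrt(-2))*(-130) = (-33 + I*sqrt(2))*(-130) = 4290 - 130*I*sqrt(2) ≈ 4290.0 - 183.85*I)
(21588 + 7618)/(-40544 + G) = (21588 + 7618)/(-40544 + (4290 - 130*I*sqrt(2))) = 29206/(-36254 - 130*I*sqrt(2))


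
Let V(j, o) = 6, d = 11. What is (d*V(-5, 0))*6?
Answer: 396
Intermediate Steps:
(d*V(-5, 0))*6 = (11*6)*6 = 66*6 = 396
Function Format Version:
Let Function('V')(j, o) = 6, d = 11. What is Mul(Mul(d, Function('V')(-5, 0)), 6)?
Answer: 396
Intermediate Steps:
Mul(Mul(d, Function('V')(-5, 0)), 6) = Mul(Mul(11, 6), 6) = Mul(66, 6) = 396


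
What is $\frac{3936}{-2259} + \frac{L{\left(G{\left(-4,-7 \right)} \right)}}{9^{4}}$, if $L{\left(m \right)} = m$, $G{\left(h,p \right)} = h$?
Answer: $- \frac{2870348}{1646811} \approx -1.743$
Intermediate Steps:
$\frac{3936}{-2259} + \frac{L{\left(G{\left(-4,-7 \right)} \right)}}{9^{4}} = \frac{3936}{-2259} - \frac{4}{9^{4}} = 3936 \left(- \frac{1}{2259}\right) - \frac{4}{6561} = - \frac{1312}{753} - \frac{4}{6561} = - \frac{2870348}{1646811}$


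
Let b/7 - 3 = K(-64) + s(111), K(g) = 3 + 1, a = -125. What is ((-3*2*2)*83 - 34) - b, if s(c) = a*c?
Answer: 96046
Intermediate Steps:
K(g) = 4
s(c) = -125*c
b = -97076 (b = 21 + 7*(4 - 125*111) = 21 + 7*(4 - 13875) = 21 + 7*(-13871) = 21 - 97097 = -97076)
((-3*2*2)*83 - 34) - b = ((-3*2*2)*83 - 34) - 1*(-97076) = (-6*2*83 - 34) + 97076 = (-12*83 - 34) + 97076 = (-996 - 34) + 97076 = -1030 + 97076 = 96046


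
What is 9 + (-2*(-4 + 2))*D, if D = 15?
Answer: 69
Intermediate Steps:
9 + (-2*(-4 + 2))*D = 9 - 2*(-4 + 2)*15 = 9 - 2*(-2)*15 = 9 + 4*15 = 9 + 60 = 69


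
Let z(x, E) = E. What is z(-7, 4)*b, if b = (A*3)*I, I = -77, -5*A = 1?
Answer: 924/5 ≈ 184.80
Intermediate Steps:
A = -1/5 (A = -1/5*1 = -1/5 ≈ -0.20000)
b = 231/5 (b = -1/5*3*(-77) = -3/5*(-77) = 231/5 ≈ 46.200)
z(-7, 4)*b = 4*(231/5) = 924/5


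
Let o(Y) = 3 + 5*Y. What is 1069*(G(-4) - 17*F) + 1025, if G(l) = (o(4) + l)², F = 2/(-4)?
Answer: 792041/2 ≈ 3.9602e+5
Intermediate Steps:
F = -½ (F = 2*(-¼) = -½ ≈ -0.50000)
G(l) = (23 + l)² (G(l) = ((3 + 5*4) + l)² = ((3 + 20) + l)² = (23 + l)²)
1069*(G(-4) - 17*F) + 1025 = 1069*((23 - 4)² - 17*(-½)) + 1025 = 1069*(19² + 17/2) + 1025 = 1069*(361 + 17/2) + 1025 = 1069*(739/2) + 1025 = 789991/2 + 1025 = 792041/2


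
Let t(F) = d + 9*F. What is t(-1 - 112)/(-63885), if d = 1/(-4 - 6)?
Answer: 10171/638850 ≈ 0.015921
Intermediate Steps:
d = -⅒ (d = 1/(-10) = -⅒ ≈ -0.10000)
t(F) = -⅒ + 9*F
t(-1 - 112)/(-63885) = (-⅒ + 9*(-1 - 112))/(-63885) = (-⅒ + 9*(-113))*(-1/63885) = (-⅒ - 1017)*(-1/63885) = -10171/10*(-1/63885) = 10171/638850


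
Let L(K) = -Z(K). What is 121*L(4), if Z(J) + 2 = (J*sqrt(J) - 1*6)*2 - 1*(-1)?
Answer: -363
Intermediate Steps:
Z(J) = -13 + 2*J**(3/2) (Z(J) = -2 + ((J*sqrt(J) - 1*6)*2 - 1*(-1)) = -2 + ((J**(3/2) - 6)*2 + 1) = -2 + ((-6 + J**(3/2))*2 + 1) = -2 + ((-12 + 2*J**(3/2)) + 1) = -2 + (-11 + 2*J**(3/2)) = -13 + 2*J**(3/2))
L(K) = 13 - 2*K**(3/2) (L(K) = -(-13 + 2*K**(3/2)) = 13 - 2*K**(3/2))
121*L(4) = 121*(13 - 2*4**(3/2)) = 121*(13 - 2*8) = 121*(13 - 16) = 121*(-3) = -363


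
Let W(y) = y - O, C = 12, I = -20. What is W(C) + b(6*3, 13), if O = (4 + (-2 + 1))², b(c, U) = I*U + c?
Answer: -239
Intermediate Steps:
b(c, U) = c - 20*U (b(c, U) = -20*U + c = c - 20*U)
O = 9 (O = (4 - 1)² = 3² = 9)
W(y) = -9 + y (W(y) = y - 1*9 = y - 9 = -9 + y)
W(C) + b(6*3, 13) = (-9 + 12) + (6*3 - 20*13) = 3 + (18 - 260) = 3 - 242 = -239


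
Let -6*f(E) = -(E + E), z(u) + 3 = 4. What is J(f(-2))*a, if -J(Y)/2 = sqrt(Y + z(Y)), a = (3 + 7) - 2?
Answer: -16*sqrt(3)/3 ≈ -9.2376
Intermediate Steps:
z(u) = 1 (z(u) = -3 + 4 = 1)
f(E) = E/3 (f(E) = -(-1)*(E + E)/6 = -(-1)*2*E/6 = -(-1)*E/3 = E/3)
a = 8 (a = 10 - 2 = 8)
J(Y) = -2*sqrt(1 + Y) (J(Y) = -2*sqrt(Y + 1) = -2*sqrt(1 + Y))
J(f(-2))*a = -2*sqrt(1 + (1/3)*(-2))*8 = -2*sqrt(1 - 2/3)*8 = -2*sqrt(3)/3*8 = -16*sqrt(3)/3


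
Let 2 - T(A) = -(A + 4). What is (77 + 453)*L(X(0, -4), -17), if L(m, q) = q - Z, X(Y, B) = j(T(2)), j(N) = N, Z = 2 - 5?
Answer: -7420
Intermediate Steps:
Z = -3
T(A) = 6 + A (T(A) = 2 - (-1)*(A + 4) = 2 - (-1)*(4 + A) = 2 - (-4 - A) = 2 + (4 + A) = 6 + A)
X(Y, B) = 8 (X(Y, B) = 6 + 2 = 8)
L(m, q) = 3 + q (L(m, q) = q - 1*(-3) = q + 3 = 3 + q)
(77 + 453)*L(X(0, -4), -17) = (77 + 453)*(3 - 17) = 530*(-14) = -7420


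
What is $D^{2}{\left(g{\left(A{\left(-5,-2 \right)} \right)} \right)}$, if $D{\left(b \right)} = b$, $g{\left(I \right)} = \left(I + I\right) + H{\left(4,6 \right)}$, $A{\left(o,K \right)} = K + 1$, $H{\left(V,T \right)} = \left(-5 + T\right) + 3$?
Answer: $4$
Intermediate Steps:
$H{\left(V,T \right)} = -2 + T$
$A{\left(o,K \right)} = 1 + K$
$g{\left(I \right)} = 4 + 2 I$ ($g{\left(I \right)} = \left(I + I\right) + \left(-2 + 6\right) = 2 I + 4 = 4 + 2 I$)
$D^{2}{\left(g{\left(A{\left(-5,-2 \right)} \right)} \right)} = \left(4 + 2 \left(1 - 2\right)\right)^{2} = \left(4 + 2 \left(-1\right)\right)^{2} = \left(4 - 2\right)^{2} = 2^{2} = 4$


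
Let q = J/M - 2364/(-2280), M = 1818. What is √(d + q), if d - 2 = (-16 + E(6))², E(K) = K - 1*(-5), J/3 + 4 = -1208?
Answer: √939930/190 ≈ 5.1026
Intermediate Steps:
J = -3636 (J = -12 + 3*(-1208) = -12 - 3624 = -3636)
E(K) = 5 + K (E(K) = K + 5 = 5 + K)
d = 27 (d = 2 + (-16 + (5 + 6))² = 2 + (-16 + 11)² = 2 + (-5)² = 2 + 25 = 27)
q = -183/190 (q = -3636/1818 - 2364/(-2280) = -3636*1/1818 - 2364*(-1/2280) = -2 + 197/190 = -183/190 ≈ -0.96316)
√(d + q) = √(27 - 183/190) = √(4947/190) = √939930/190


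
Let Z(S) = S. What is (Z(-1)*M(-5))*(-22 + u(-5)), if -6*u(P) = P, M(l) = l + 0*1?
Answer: -635/6 ≈ -105.83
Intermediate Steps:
M(l) = l (M(l) = l + 0 = l)
u(P) = -P/6
(Z(-1)*M(-5))*(-22 + u(-5)) = (-1*(-5))*(-22 - 1/6*(-5)) = 5*(-22 + 5/6) = 5*(-127/6) = -635/6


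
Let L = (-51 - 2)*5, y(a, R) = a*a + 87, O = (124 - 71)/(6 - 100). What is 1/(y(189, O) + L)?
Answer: 1/35543 ≈ 2.8135e-5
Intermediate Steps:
O = -53/94 (O = 53/(-94) = 53*(-1/94) = -53/94 ≈ -0.56383)
y(a, R) = 87 + a² (y(a, R) = a² + 87 = 87 + a²)
L = -265 (L = -53*5 = -265)
1/(y(189, O) + L) = 1/((87 + 189²) - 265) = 1/((87 + 35721) - 265) = 1/(35808 - 265) = 1/35543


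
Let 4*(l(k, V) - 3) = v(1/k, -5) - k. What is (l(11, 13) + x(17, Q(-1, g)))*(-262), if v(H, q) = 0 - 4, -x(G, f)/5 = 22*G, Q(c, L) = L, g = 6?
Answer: 980273/2 ≈ 4.9014e+5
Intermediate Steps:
x(G, f) = -110*G
v(H, q) = -4
l(k, V) = 2 - k/4 (l(k, V) = 3 + (-4 - k)/4 = 3 + (-1 - k/4) = 2 - k/4)
(l(11, 13) + x(17, Q(-1, g)))*(-262) = ((2 - ¼*11) - 110*17)*(-262) = ((2 - 11/4) - 1870)*(-262) = (-¾ - 1870)*(-262) = -7483/4*(-262) = 980273/2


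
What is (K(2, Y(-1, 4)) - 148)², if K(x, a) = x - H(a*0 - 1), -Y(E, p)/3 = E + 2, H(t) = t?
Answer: 21025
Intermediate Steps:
Y(E, p) = -6 - 3*E (Y(E, p) = -3*(E + 2) = -3*(2 + E) = -6 - 3*E)
K(x, a) = 1 + x (K(x, a) = x - (a*0 - 1) = x - (0 - 1) = x - 1*(-1) = x + 1 = 1 + x)
(K(2, Y(-1, 4)) - 148)² = ((1 + 2) - 148)² = (3 - 148)² = (-145)² = 21025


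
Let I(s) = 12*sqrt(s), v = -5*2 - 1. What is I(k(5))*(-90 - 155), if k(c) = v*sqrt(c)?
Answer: -2940*I*5**(1/4)*sqrt(11) ≈ -14581.0*I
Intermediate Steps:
v = -11 (v = -10 - 1 = -11)
k(c) = -11*sqrt(c)
I(k(5))*(-90 - 155) = (12*sqrt(-11*sqrt(5)))*(-90 - 155) = (12*(I*5**(1/4)*sqrt(11)))*(-245) = (12*I*5**(1/4)*sqrt(11))*(-245) = -2940*I*5**(1/4)*sqrt(11)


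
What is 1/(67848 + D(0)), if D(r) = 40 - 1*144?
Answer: 1/67744 ≈ 1.4761e-5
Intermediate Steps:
D(r) = -104 (D(r) = 40 - 144 = -104)
1/(67848 + D(0)) = 1/(67848 - 104) = 1/67744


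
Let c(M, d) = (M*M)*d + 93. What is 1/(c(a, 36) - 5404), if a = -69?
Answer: 1/166085 ≈ 6.0210e-6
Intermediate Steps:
c(M, d) = 93 + d*M² (c(M, d) = M²*d + 93 = d*M² + 93 = 93 + d*M²)
1/(c(a, 36) - 5404) = 1/((93 + 36*(-69)²) - 5404) = 1/((93 + 36*4761) - 5404) = 1/((93 + 171396) - 5404) = 1/(171489 - 5404) = 1/166085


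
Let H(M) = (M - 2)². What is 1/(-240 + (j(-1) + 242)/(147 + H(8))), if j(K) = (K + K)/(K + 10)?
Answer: -1647/393104 ≈ -0.0041897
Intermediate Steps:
j(K) = 2*K/(10 + K) (j(K) = (2*K)/(10 + K) = 2*K/(10 + K))
H(M) = (-2 + M)²
1/(-240 + (j(-1) + 242)/(147 + H(8))) = 1/(-240 + (2*(-1)/(10 - 1) + 242)/(147 + (-2 + 8)²)) = 1/(-240 + (2*(-1)/9 + 242)/(147 + 6²)) = 1/(-240 + (2*(-1)*(⅑) + 242)/(147 + 36)) = 1/(-240 + (-2/9 + 242)/183) = 1/(-240 + (2176/9)*(1/183)) = 1/(-240 + 2176/1647) = 1/(-393104/1647) = -1647/393104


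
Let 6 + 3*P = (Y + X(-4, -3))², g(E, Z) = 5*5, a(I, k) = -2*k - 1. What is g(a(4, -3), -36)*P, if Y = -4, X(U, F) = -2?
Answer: 250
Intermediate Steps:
a(I, k) = -1 - 2*k
g(E, Z) = 25
P = 10 (P = -2 + (-4 - 2)²/3 = -2 + (⅓)*(-6)² = -2 + (⅓)*36 = -2 + 12 = 10)
g(a(4, -3), -36)*P = 25*10 = 250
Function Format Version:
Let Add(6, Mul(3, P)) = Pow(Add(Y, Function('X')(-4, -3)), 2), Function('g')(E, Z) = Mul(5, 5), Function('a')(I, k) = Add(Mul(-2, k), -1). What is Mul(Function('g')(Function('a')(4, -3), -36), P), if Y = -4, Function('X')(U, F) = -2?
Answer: 250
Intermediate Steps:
Function('a')(I, k) = Add(-1, Mul(-2, k))
Function('g')(E, Z) = 25
P = 10 (P = Add(-2, Mul(Rational(1, 3), Pow(Add(-4, -2), 2))) = Add(-2, Mul(Rational(1, 3), Pow(-6, 2))) = Add(-2, Mul(Rational(1, 3), 36)) = Add(-2, 12) = 10)
Mul(Function('g')(Function('a')(4, -3), -36), P) = Mul(25, 10) = 250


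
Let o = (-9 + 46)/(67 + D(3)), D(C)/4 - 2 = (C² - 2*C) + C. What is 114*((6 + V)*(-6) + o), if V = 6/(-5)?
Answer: -534698/165 ≈ -3240.6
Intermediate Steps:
D(C) = 8 - 4*C + 4*C² (D(C) = 8 + 4*((C² - 2*C) + C) = 8 + 4*(C² - C) = 8 + (-4*C + 4*C²) = 8 - 4*C + 4*C²)
V = -6/5 (V = 6*(-⅕) = -6/5 ≈ -1.2000)
o = 37/99 (o = (-9 + 46)/(67 + (8 - 4*3 + 4*3²)) = 37/(67 + (8 - 12 + 4*9)) = 37/(67 + (8 - 12 + 36)) = 37/(67 + 32) = 37/99 ≈ 0.37374)
114*((6 + V)*(-6) + o) = 114*((6 - 6/5)*(-6) + 37/99) = 114*((24/5)*(-6) + 37/99) = 114*(-144/5 + 37/99) = 114*(-14071/495) = -534698/165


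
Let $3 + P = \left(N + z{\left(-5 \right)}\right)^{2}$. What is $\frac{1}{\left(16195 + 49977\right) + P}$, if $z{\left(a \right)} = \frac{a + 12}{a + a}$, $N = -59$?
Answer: $\frac{100}{6973309} \approx 1.434 \cdot 10^{-5}$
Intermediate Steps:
$z{\left(a \right)} = \frac{12 + a}{2 a}$
$P = \frac{356109}{100}$ ($P = -3 + \left(-59 + \frac{12 - 5}{2 \left(-5\right)}\right)^{2} = -3 + \left(-59 + \frac{1}{2} \left(- \frac{1}{5}\right) 7\right)^{2} = -3 + \left(-59 - \frac{7}{10}\right)^{2} = -3 + \left(- \frac{597}{10}\right)^{2} = -3 + \frac{356409}{100} = \frac{356109}{100} \approx 3561.1$)
$\frac{1}{\left(16195 + 49977\right) + P} = \frac{1}{\left(16195 + 49977\right) + \frac{356109}{100}} = \frac{1}{66172 + \frac{356109}{100}} = \frac{1}{\frac{6973309}{100}} = \frac{100}{6973309}$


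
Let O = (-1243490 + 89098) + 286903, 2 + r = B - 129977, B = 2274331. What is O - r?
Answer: -3011841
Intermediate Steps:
r = 2144352 (r = -2 + (2274331 - 129977) = -2 + 2144354 = 2144352)
O = -867489 (O = -1154392 + 286903 = -867489)
O - r = -867489 - 1*2144352 = -867489 - 2144352 = -3011841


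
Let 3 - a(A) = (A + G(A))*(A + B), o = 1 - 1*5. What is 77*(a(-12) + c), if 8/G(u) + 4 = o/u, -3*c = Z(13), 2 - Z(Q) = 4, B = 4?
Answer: -25361/3 ≈ -8453.7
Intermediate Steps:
o = -4 (o = 1 - 5 = -4)
Z(Q) = -2 (Z(Q) = 2 - 1*4 = 2 - 4 = -2)
c = ⅔ (c = -⅓*(-2) = ⅔ ≈ 0.66667)
G(u) = 8/(-4 - 4/u)
a(A) = 3 - (4 + A)*(A - 2*A/(1 + A)) (a(A) = 3 - (A - 2*A/(1 + A))*(A + 4) = 3 - (A - 2*A/(1 + A))*(4 + A) = 3 - (4 + A)*(A - 2*A/(1 + A)))
77*(a(-12) + c) = 77*((3 - 1*(-12)³ - 3*(-12)² + 7*(-12))/(1 - 12) + ⅔) = 77*((3 - 1*(-1728) - 3*144 - 84)/(-11) + ⅔) = 77*(-(3 + 1728 - 432 - 84)/11 + ⅔) = 77*(-1/11*1215 + ⅔) = 77*(-1215/11 + ⅔) = 77*(-3623/33) = -25361/3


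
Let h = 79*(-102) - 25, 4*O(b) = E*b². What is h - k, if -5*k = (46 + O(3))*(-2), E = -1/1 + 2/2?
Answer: -40507/5 ≈ -8101.4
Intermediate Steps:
E = 0 (E = -1*1 + 2*(½) = -1 + 1 = 0)
O(b) = 0 (O(b) = (0*b²)/4 = (¼)*0 = 0)
h = -8083 (h = -8058 - 25 = -8083)
k = 92/5 (k = -(46 + 0)*(-2)/5 = -46*(-2)/5 = -⅕*(-92) = 92/5 ≈ 18.400)
h - k = -8083 - 1*92/5 = -8083 - 92/5 = -40507/5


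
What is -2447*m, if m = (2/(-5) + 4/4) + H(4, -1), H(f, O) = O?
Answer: 4894/5 ≈ 978.80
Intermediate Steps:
m = -⅖ (m = (2/(-5) + 4/4) - 1 = (2*(-⅕) + 4*(¼)) - 1 = (-⅖ + 1) - 1 = ⅗ - 1 = -⅖ ≈ -0.40000)
-2447*m = -2447*(-⅖) = 4894/5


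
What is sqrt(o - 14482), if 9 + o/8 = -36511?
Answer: 7*I*sqrt(6258) ≈ 553.75*I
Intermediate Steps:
o = -292160 (o = -72 + 8*(-36511) = -72 - 292088 = -292160)
sqrt(o - 14482) = sqrt(-292160 - 14482) = sqrt(-306642) = 7*I*sqrt(6258)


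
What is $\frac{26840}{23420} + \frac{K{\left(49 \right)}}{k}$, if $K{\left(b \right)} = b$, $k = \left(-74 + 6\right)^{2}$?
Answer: $\frac{6262787}{5414704} \approx 1.1566$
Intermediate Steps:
$k = 4624$ ($k = \left(-68\right)^{2} = 4624$)
$\frac{26840}{23420} + \frac{K{\left(49 \right)}}{k} = \frac{26840}{23420} + \frac{49}{4624} = 26840 \cdot \frac{1}{23420} + 49 \cdot \frac{1}{4624} = \frac{1342}{1171} + \frac{49}{4624} = \frac{6262787}{5414704}$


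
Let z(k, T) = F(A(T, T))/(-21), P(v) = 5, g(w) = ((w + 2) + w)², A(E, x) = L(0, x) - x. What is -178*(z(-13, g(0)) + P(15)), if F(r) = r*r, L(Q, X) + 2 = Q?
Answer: -4094/7 ≈ -584.86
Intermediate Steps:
L(Q, X) = -2 + Q
A(E, x) = -2 - x (A(E, x) = (-2 + 0) - x = -2 - x)
g(w) = (2 + 2*w)² (g(w) = ((2 + w) + w)² = (2 + 2*w)²)
F(r) = r²
z(k, T) = -(-2 - T)²/21 (z(k, T) = (-2 - T)²/(-21) = (-2 - T)²*(-1/21) = -(-2 - T)²/21)
-178*(z(-13, g(0)) + P(15)) = -178*(-(2 + 4*(1 + 0)²)²/21 + 5) = -178*(-(2 + 4*1²)²/21 + 5) = -178*(-(2 + 4*1)²/21 + 5) = -178*(-(2 + 4)²/21 + 5) = -178*(-1/21*6² + 5) = -178*(-1/21*36 + 5) = -178*(-12/7 + 5) = -178*23/7 = -4094/7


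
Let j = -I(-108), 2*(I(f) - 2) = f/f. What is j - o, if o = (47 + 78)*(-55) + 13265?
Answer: -12785/2 ≈ -6392.5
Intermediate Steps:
I(f) = 5/2 (I(f) = 2 + (f/f)/2 = 2 + (½)*1 = 2 + ½ = 5/2)
j = -5/2 (j = -1*5/2 = -5/2 ≈ -2.5000)
o = 6390 (o = 125*(-55) + 13265 = -6875 + 13265 = 6390)
j - o = -5/2 - 1*6390 = -5/2 - 6390 = -12785/2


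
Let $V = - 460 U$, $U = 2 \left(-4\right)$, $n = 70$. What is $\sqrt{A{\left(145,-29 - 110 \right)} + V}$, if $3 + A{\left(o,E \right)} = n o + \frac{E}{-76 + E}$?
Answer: $\frac{4 \sqrt{39948935}}{215} \approx 117.59$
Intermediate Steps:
$U = -8$
$A{\left(o,E \right)} = -3 + 70 o + \frac{E}{-76 + E}$ ($A{\left(o,E \right)} = -3 + \left(70 o + \frac{E}{-76 + E}\right) = -3 + 70 o + \frac{E}{-76 + E}$)
$V = 3680$ ($V = \left(-460\right) \left(-8\right) = 3680$)
$\sqrt{A{\left(145,-29 - 110 \right)} + V} = \sqrt{\frac{2 \left(114 - \left(-29 - 110\right) - 385700 + 35 \left(-29 - 110\right) 145\right)}{-76 - 139} + 3680} = \sqrt{\frac{2 \left(114 - -139 - 385700 + 35 \left(-139\right) 145\right)}{-76 - 139} + 3680} = \sqrt{\frac{2 \left(114 + 139 - 385700 - 705425\right)}{-215} + 3680} = \sqrt{2 \left(- \frac{1}{215}\right) \left(-1090872\right) + 3680} = \sqrt{\frac{2181744}{215} + 3680} = \sqrt{\frac{2972944}{215}} = \frac{4 \sqrt{39948935}}{215}$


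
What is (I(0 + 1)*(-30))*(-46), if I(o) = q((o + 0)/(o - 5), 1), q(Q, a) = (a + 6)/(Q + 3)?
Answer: 38640/11 ≈ 3512.7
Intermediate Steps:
q(Q, a) = (6 + a)/(3 + Q)
I(o) = 7/(3 + o/(-5 + o)) (I(o) = (6 + 1)/(3 + (o + 0)/(o - 5)) = 7/(3 + o/(-5 + o)))
(I(0 + 1)*(-30))*(-46) = ((7*(-5 + (0 + 1))/(-15 + 4*(0 + 1)))*(-30))*(-46) = ((7*(-5 + 1)/(-15 + 4*1))*(-30))*(-46) = ((7*(-4)/(-15 + 4))*(-30))*(-46) = ((7*(-4)/(-11))*(-30))*(-46) = ((7*(-1/11)*(-4))*(-30))*(-46) = ((28/11)*(-30))*(-46) = -840/11*(-46) = 38640/11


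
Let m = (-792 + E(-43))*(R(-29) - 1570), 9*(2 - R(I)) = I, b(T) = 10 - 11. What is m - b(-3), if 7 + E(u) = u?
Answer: 11857895/9 ≈ 1.3175e+6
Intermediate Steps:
E(u) = -7 + u
b(T) = -1
R(I) = 2 - I/9
m = 11857886/9 (m = (-792 + (-7 - 43))*((2 - ⅑*(-29)) - 1570) = (-792 - 50)*((2 + 29/9) - 1570) = -842*(47/9 - 1570) = -842*(-14083/9) = 11857886/9 ≈ 1.3175e+6)
m - b(-3) = 11857886/9 - 1*(-1) = 11857886/9 + 1 = 11857895/9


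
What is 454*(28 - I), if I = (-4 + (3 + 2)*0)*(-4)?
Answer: 5448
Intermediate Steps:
I = 16 (I = (-4 + 5*0)*(-4) = (-4 + 0)*(-4) = -4*(-4) = 16)
454*(28 - I) = 454*(28 - 1*16) = 454*(28 - 16) = 454*12 = 5448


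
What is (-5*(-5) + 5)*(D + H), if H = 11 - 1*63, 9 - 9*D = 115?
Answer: -5740/3 ≈ -1913.3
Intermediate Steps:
D = -106/9 (D = 1 - ⅑*115 = 1 - 115/9 = -106/9 ≈ -11.778)
H = -52 (H = 11 - 63 = -52)
(-5*(-5) + 5)*(D + H) = (-5*(-5) + 5)*(-106/9 - 52) = (25 + 5)*(-574/9) = 30*(-574/9) = -5740/3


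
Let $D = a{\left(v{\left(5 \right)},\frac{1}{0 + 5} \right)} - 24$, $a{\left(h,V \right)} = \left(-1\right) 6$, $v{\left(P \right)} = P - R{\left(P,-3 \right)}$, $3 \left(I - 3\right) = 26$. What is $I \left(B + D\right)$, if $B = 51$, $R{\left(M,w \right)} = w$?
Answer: $245$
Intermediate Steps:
$I = \frac{35}{3}$ ($I = 3 + \frac{1}{3} \cdot 26 = 3 + \frac{26}{3} = \frac{35}{3} \approx 11.667$)
$v{\left(P \right)} = 3 + P$ ($v{\left(P \right)} = P - -3 = P + 3 = 3 + P$)
$a{\left(h,V \right)} = -6$
$D = -30$ ($D = -6 - 24 = -30$)
$I \left(B + D\right) = \frac{35 \left(51 - 30\right)}{3} = \frac{35}{3} \cdot 21 = 245$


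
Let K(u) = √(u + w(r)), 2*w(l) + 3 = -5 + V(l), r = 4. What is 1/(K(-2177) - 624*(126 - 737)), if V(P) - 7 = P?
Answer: 762528/290724479743 - I*√8702/290724479743 ≈ 2.6229e-6 - 3.2087e-10*I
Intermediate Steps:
V(P) = 7 + P
w(l) = -½ + l/2 (w(l) = -3/2 + (-5 + (7 + l))/2 = -3/2 + (2 + l)/2 = -3/2 + (1 + l/2) = -½ + l/2)
K(u) = √(3/2 + u) (K(u) = √(u + (-½ + (½)*4)) = √(u + (-½ + 2)) = √(u + 3/2) = √(3/2 + u))
1/(K(-2177) - 624*(126 - 737)) = 1/(√(6 + 4*(-2177))/2 - 624*(126 - 737)) = 1/(√(6 - 8708)/2 - 624*(-611)) = 1/(√(-8702)/2 + 381264) = 1/((I*√8702)/2 + 381264) = 1/(I*√8702/2 + 381264) = 1/(381264 + I*√8702/2)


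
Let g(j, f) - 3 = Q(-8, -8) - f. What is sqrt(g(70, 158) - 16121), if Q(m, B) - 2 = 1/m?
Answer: 7*I*sqrt(5314)/4 ≈ 127.57*I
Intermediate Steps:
Q(m, B) = 2 + 1/m
g(j, f) = 39/8 - f (g(j, f) = 3 + ((2 + 1/(-8)) - f) = 3 + ((2 - 1/8) - f) = 3 + (15/8 - f) = 39/8 - f)
sqrt(g(70, 158) - 16121) = sqrt((39/8 - 1*158) - 16121) = sqrt((39/8 - 158) - 16121) = sqrt(-1225/8 - 16121) = sqrt(-130193/8) = 7*I*sqrt(5314)/4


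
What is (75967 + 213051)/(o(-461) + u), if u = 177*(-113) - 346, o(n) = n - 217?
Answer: -289018/21025 ≈ -13.746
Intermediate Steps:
o(n) = -217 + n
u = -20347 (u = -20001 - 346 = -20347)
(75967 + 213051)/(o(-461) + u) = (75967 + 213051)/((-217 - 461) - 20347) = 289018/(-678 - 20347) = 289018/(-21025) = 289018*(-1/21025) = -289018/21025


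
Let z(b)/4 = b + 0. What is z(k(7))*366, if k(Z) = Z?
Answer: 10248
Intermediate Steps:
z(b) = 4*b (z(b) = 4*(b + 0) = 4*b)
z(k(7))*366 = (4*7)*366 = 28*366 = 10248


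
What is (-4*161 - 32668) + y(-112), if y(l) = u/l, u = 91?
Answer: -533005/16 ≈ -33313.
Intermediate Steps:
y(l) = 91/l
(-4*161 - 32668) + y(-112) = (-4*161 - 32668) + 91/(-112) = (-644 - 32668) + 91*(-1/112) = -33312 - 13/16 = -533005/16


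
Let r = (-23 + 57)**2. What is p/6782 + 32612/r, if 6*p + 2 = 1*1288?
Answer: 166066765/5879994 ≈ 28.243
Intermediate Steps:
p = 643/3 (p = -1/3 + (1*1288)/6 = -1/3 + (1/6)*1288 = -1/3 + 644/3 = 643/3 ≈ 214.33)
r = 1156 (r = 34**2 = 1156)
p/6782 + 32612/r = (643/3)/6782 + 32612/1156 = (643/3)*(1/6782) + 32612*(1/1156) = 643/20346 + 8153/289 = 166066765/5879994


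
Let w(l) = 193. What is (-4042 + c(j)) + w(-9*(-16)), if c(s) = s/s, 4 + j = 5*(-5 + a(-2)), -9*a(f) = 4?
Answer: -3848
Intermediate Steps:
a(f) = -4/9 (a(f) = -⅑*4 = -4/9)
j = -281/9 (j = -4 + 5*(-5 - 4/9) = -4 + 5*(-49/9) = -4 - 245/9 = -281/9 ≈ -31.222)
c(s) = 1
(-4042 + c(j)) + w(-9*(-16)) = (-4042 + 1) + 193 = -4041 + 193 = -3848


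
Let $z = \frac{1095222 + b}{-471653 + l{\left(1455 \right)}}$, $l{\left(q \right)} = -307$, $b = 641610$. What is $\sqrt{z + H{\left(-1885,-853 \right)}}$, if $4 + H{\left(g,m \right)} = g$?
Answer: $\frac{i \sqrt{81324723305}}{6555} \approx 43.505 i$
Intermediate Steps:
$H{\left(g,m \right)} = -4 + g$
$z = - \frac{72368}{19665}$ ($z = \frac{1095222 + 641610}{-471653 - 307} = \frac{1736832}{-471960} = 1736832 \left(- \frac{1}{471960}\right) = - \frac{72368}{19665} \approx -3.68$)
$\sqrt{z + H{\left(-1885,-853 \right)}} = \sqrt{- \frac{72368}{19665} - 1889} = \sqrt{- \frac{37219553}{19665}} = \frac{i \sqrt{81324723305}}{6555}$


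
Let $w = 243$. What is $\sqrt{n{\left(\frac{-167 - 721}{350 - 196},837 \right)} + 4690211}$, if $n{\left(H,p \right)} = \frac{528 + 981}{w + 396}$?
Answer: $\frac{143 \sqrt{10405902}}{213} \approx 2165.7$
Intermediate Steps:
$n{\left(H,p \right)} = \frac{503}{213}$ ($n{\left(H,p \right)} = \frac{528 + 981}{243 + 396} = \frac{1509}{639} = 1509 \cdot \frac{1}{639} = \frac{503}{213}$)
$\sqrt{n{\left(\frac{-167 - 721}{350 - 196},837 \right)} + 4690211} = \sqrt{\frac{503}{213} + 4690211} = \sqrt{\frac{999015446}{213}} = \frac{143 \sqrt{10405902}}{213}$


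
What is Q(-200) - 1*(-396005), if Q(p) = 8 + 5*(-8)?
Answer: 395973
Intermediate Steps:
Q(p) = -32 (Q(p) = 8 - 40 = -32)
Q(-200) - 1*(-396005) = -32 - 1*(-396005) = -32 + 396005 = 395973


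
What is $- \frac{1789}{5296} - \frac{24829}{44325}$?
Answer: $- \frac{210791809}{234745200} \approx -0.89796$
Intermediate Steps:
$- \frac{1789}{5296} - \frac{24829}{44325} = - \frac{210791809}{234745200}$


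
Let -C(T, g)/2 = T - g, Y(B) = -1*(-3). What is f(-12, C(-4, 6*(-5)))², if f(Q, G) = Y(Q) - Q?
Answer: 225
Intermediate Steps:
Y(B) = 3
C(T, g) = -2*T + 2*g (C(T, g) = -2*(T - g) = -2*T + 2*g)
f(Q, G) = 3 - Q
f(-12, C(-4, 6*(-5)))² = (3 - 1*(-12))² = (3 + 12)² = 15² = 225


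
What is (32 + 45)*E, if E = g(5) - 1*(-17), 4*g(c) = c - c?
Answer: 1309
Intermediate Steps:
g(c) = 0 (g(c) = (c - c)/4 = (¼)*0 = 0)
E = 17 (E = 0 - 1*(-17) = 0 + 17 = 17)
(32 + 45)*E = (32 + 45)*17 = 77*17 = 1309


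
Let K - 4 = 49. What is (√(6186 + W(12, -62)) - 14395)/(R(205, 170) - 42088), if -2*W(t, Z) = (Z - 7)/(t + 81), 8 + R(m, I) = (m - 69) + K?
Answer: 14395/41907 - √23780410/2598234 ≈ 0.34162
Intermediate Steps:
K = 53 (K = 4 + 49 = 53)
R(m, I) = -24 + m (R(m, I) = -8 + ((m - 69) + 53) = -8 + ((-69 + m) + 53) = -8 + (-16 + m) = -24 + m)
W(t, Z) = -(-7 + Z)/(2*(81 + t)) (W(t, Z) = -(Z - 7)/(2*(t + 81)) = -(-7 + Z)/(2*(81 + t)))
(√(6186 + W(12, -62)) - 14395)/(R(205, 170) - 42088) = (√(6186 + (7 - 1*(-62))/(2*(81 + 12))) - 14395)/((-24 + 205) - 42088) = (√(6186 + (½)*(7 + 62)/93) - 14395)/(181 - 42088) = (√(6186 + (½)*(1/93)*69) - 14395)/(-41907) = (√(6186 + 23/62) - 14395)*(-1/41907) = (√(383555/62) - 14395)*(-1/41907) = (√23780410/62 - 14395)*(-1/41907) = (-14395 + √23780410/62)*(-1/41907) = 14395/41907 - √23780410/2598234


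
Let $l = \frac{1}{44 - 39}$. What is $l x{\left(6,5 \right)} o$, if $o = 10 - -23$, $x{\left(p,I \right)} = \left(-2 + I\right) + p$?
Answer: $\frac{297}{5} \approx 59.4$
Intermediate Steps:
$x{\left(p,I \right)} = -2 + I + p$
$l = \frac{1}{5} \approx 0.2$
$o = 33$ ($o = 10 + 23 = 33$)
$l x{\left(6,5 \right)} o = \frac{-2 + 5 + 6}{5} \cdot 33 = \frac{1}{5} \cdot 9 \cdot 33 = \frac{9}{5} \cdot 33 = \frac{297}{5}$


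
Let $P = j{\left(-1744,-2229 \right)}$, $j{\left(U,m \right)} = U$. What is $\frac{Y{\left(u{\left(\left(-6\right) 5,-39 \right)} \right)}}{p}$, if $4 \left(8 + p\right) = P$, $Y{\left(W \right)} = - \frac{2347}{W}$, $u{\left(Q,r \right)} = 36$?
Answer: $\frac{2347}{15984} \approx 0.14683$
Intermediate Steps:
$P = -1744$
$p = -444$ ($p = -8 + \frac{1}{4} \left(-1744\right) = -8 - 436 = -444$)
$\frac{Y{\left(u{\left(\left(-6\right) 5,-39 \right)} \right)}}{p} = \frac{\left(-2347\right) \frac{1}{36}}{-444} = \left(-2347\right) \frac{1}{36} \left(- \frac{1}{444}\right) = \left(- \frac{2347}{36}\right) \left(- \frac{1}{444}\right) = \frac{2347}{15984}$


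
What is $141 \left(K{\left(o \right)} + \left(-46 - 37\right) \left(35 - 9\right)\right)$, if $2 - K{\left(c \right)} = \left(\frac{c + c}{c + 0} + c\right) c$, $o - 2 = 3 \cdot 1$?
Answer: $-308931$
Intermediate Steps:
$o = 5$ ($o = 2 + 3 \cdot 1 = 2 + 3 = 5$)
$K{\left(c \right)} = 2 - c \left(2 + c\right)$ ($K{\left(c \right)} = 2 - \left(\frac{c + c}{c + 0} + c\right) c = 2 - \left(\frac{2 c}{c} + c\right) c = 2 - \left(2 + c\right) c = 2 - c \left(2 + c\right)$)
$141 \left(K{\left(o \right)} + \left(-46 - 37\right) \left(35 - 9\right)\right) = 141 \left(\left(2 - 5^{2} - 10\right) + \left(-46 - 37\right) \left(35 - 9\right)\right) = 141 \left(\left(2 - 25 - 10\right) - 2158\right) = 141 \left(-33 - 2158\right) = 141 \left(-2191\right) = -308931$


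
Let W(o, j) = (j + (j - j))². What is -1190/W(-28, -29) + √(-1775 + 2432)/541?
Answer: -1190/841 + 3*√73/541 ≈ -1.3676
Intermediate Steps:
W(o, j) = j² (W(o, j) = (j + 0)² = j²)
-1190/W(-28, -29) + √(-1775 + 2432)/541 = -1190/((-29)²) + √(-1775 + 2432)/541 = -1190/841 + √657*(1/541) = -1190*1/841 + (3*√73)*(1/541) = -1190/841 + 3*√73/541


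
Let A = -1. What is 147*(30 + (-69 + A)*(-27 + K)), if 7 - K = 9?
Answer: 302820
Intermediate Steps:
K = -2 (K = 7 - 1*9 = 7 - 9 = -2)
147*(30 + (-69 + A)*(-27 + K)) = 147*(30 + (-69 - 1)*(-27 - 2)) = 147*(30 - 70*(-29)) = 147*(30 + 2030) = 147*2060 = 302820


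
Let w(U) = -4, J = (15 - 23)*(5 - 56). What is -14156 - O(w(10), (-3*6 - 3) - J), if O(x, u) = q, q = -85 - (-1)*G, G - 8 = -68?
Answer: -14011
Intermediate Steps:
J = 408 (J = -8*(-51) = 408)
G = -60 (G = 8 - 68 = -60)
q = -145 (q = -85 - (-1)*(-60) = -85 - 1*60 = -85 - 60 = -145)
O(x, u) = -145
-14156 - O(w(10), (-3*6 - 3) - J) = -14156 - 1*(-145) = -14156 + 145 = -14011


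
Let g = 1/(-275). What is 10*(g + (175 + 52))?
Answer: 124848/55 ≈ 2270.0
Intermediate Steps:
g = -1/275 ≈ -0.0036364
10*(g + (175 + 52)) = 10*(-1/275 + (175 + 52)) = 10*(-1/275 + 227) = 10*(62424/275) = 124848/55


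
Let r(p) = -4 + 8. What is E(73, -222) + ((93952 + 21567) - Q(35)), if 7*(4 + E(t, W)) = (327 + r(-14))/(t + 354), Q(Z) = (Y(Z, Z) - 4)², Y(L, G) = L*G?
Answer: -4110849083/2989 ≈ -1.3753e+6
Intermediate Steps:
r(p) = 4
Y(L, G) = G*L
Q(Z) = (-4 + Z²)² (Q(Z) = (Z*Z - 4)² = (Z² - 4)² = (-4 + Z²)²)
E(t, W) = -4 + 331/(7*(354 + t)) (E(t, W) = -4 + ((327 + 4)/(t + 354))/7 = -4 + (331/(354 + t))/7 = -4 + 331/(7*(354 + t)))
E(73, -222) + ((93952 + 21567) - Q(35)) = (-9581 - 28*73)/(7*(354 + 73)) + ((93952 + 21567) - (-4 + 35²)²) = (⅐)*(-9581 - 2044)/427 + (115519 - (-4 + 1225)²) = (⅐)*(1/427)*(-11625) + (115519 - 1*1221²) = -11625/2989 + (115519 - 1*1490841) = -11625/2989 + (115519 - 1490841) = -11625/2989 - 1375322 = -4110849083/2989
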